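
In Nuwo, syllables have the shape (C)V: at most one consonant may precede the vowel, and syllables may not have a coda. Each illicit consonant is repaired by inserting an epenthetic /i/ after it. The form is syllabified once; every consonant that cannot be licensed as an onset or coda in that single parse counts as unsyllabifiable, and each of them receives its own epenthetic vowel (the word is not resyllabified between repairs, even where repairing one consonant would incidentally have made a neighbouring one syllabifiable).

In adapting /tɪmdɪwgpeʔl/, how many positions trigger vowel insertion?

The unsyllabifiable consonants are /m/, /w/, /g/, /ʔ/, /l/; each receives one epenthetic vowel.

5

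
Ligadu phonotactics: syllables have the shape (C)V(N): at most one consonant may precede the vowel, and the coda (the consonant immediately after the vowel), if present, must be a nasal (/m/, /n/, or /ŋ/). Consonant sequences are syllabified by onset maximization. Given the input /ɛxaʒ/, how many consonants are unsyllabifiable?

1

Under (C)V(N), the unsyllabifiable consonants are /ʒ/ (only a nasal (/m/, /n/, or /ŋ/) is licensed in coda position; onsets are limited to one consonant).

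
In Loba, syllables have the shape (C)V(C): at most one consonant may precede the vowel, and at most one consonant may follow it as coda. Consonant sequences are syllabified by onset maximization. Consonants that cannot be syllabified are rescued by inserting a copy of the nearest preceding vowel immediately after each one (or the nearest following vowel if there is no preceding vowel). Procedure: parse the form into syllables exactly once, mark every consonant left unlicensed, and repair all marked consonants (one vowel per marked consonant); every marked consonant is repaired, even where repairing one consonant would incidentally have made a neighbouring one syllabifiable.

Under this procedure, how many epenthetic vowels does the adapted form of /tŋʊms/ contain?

2

The unsyllabifiable consonants are /t/, /s/; each receives one epenthetic vowel.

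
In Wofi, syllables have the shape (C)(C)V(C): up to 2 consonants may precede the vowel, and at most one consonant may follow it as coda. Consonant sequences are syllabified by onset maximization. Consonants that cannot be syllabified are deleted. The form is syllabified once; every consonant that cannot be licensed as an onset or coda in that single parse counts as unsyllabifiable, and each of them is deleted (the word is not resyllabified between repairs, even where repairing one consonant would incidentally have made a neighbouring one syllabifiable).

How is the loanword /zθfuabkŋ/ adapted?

Under (C)(C)V(C), the unsyllabifiable consonants are /z/, /k/, /ŋ/ (at most one coda consonant is licensed; onsets may contain at most 2 consonants).
Deletion applies to /z/, /k/, /ŋ/.

θfuab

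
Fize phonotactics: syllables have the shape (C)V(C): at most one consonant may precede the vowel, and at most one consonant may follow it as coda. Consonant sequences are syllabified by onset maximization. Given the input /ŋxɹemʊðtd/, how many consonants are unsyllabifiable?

Syllabifying with onset maximization leaves /ŋ/, /x/, /t/, /d/ stranded (at most one coda consonant is licensed; onsets are limited to one consonant).

4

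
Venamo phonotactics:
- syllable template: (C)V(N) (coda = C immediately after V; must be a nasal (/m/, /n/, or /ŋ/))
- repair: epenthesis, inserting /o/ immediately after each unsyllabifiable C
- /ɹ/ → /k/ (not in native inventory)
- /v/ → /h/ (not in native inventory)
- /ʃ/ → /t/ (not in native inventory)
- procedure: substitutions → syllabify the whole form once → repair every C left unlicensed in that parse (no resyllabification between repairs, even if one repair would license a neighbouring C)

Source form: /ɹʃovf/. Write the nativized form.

kotohofo

Substitution: /ɹ/ → /k/, /ʃ/ → /t/, /v/ → /h/, giving /ktohf/.
Under (C)V(N), the unsyllabifiable consonants are /k/, /h/, /f/ (only a nasal (/m/, /n/, or /ŋ/) is licensed in coda position; onsets are limited to one consonant).
Inserting the epenthetic vowel yields /k/ → /ko/, /h/ → /ho/, /f/ → /fo/.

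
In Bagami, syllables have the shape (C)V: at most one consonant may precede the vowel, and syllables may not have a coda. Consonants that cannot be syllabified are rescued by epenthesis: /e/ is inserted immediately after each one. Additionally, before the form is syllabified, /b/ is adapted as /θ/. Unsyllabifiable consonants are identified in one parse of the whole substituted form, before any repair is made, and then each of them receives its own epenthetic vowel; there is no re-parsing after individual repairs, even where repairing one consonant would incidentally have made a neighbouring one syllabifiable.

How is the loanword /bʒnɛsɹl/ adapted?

Substitution: /b/ → /θ/, giving /θʒnɛsɹl/.
Syllabifying with onset maximization leaves /θ/, /ʒ/, /s/, /ɹ/, /l/ stranded (no codas are permitted; onsets are limited to one consonant).
Epenthesis after each stranded consonant: /θ/ → /θe/, /ʒ/ → /ʒe/, /s/ → /se/, /ɹ/ → /ɹe/, /l/ → /le/.

θeʒenɛseɹele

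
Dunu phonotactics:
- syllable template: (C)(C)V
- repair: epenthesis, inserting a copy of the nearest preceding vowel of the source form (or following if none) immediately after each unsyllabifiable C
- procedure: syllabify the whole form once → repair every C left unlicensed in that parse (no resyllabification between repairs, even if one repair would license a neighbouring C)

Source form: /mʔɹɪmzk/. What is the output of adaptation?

Syllabifying with onset maximization leaves /m/, /m/, /z/, /k/ stranded (no codas are permitted; onsets may contain at most 2 consonants).
Epenthesis after each stranded consonant: /m/ → /mɪ/, /m/ → /mɪ/, /z/ → /zɪ/, /k/ → /kɪ/.

mɪʔɹɪmɪzɪkɪ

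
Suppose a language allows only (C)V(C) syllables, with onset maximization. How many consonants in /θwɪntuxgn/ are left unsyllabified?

The consonants /θ/, /g/, /n/ cannot be parsed into a legal (C)V(C) syllable (at most one coda consonant is licensed; onsets are limited to one consonant).

3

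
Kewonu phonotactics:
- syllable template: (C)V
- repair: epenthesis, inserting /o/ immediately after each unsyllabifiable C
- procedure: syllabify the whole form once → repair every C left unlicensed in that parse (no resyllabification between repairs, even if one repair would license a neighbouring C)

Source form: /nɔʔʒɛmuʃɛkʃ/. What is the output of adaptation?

Syllabifying with onset maximization leaves /ʔ/, /k/, /ʃ/ stranded (no codas are permitted; onsets are limited to one consonant).
Inserting the epenthetic vowel yields /ʔ/ → /ʔo/, /k/ → /ko/, /ʃ/ → /ʃo/.

nɔʔoʒɛmuʃɛkoʃo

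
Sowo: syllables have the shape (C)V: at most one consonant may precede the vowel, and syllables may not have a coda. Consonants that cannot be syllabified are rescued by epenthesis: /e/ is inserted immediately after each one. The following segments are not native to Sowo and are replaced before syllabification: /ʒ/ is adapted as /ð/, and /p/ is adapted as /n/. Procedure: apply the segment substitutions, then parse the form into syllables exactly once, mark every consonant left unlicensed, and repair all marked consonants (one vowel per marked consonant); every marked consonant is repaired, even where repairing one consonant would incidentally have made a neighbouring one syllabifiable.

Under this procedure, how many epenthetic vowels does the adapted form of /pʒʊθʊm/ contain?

2

After substitution the input is /nðʊθʊm/.
The unsyllabifiable consonants are /n/, /m/; each receives one epenthetic vowel.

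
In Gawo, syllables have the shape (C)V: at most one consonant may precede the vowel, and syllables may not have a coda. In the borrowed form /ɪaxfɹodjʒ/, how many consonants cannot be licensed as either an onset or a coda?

Syllabifying with onset maximization leaves /x/, /f/, /d/, /j/, /ʒ/ stranded (no codas are permitted; onsets are limited to one consonant).

5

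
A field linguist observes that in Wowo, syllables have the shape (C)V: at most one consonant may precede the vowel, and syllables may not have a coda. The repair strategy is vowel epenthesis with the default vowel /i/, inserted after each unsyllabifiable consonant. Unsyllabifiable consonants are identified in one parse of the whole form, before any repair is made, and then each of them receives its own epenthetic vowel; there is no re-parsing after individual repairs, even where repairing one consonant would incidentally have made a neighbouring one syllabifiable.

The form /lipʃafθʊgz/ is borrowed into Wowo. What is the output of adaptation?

Syllabifying with onset maximization leaves /p/, /f/, /g/, /z/ stranded (no codas are permitted; onsets are limited to one consonant).
Inserting the epenthetic vowel yields /p/ → /pi/, /f/ → /fi/, /g/ → /gi/, /z/ → /zi/.

lipiʃafiθʊgizi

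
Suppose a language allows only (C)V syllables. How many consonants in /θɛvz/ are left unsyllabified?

The consonants /v/, /z/ cannot be parsed into a legal (C)V syllable (no codas are permitted; onsets are limited to one consonant).

2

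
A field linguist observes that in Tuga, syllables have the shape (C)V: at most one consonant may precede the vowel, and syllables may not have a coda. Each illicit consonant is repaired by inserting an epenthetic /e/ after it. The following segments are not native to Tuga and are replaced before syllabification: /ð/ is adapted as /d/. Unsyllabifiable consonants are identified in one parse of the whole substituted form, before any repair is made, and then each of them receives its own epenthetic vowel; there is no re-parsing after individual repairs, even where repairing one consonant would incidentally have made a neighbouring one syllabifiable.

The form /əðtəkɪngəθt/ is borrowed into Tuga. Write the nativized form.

Substitution: /ð/ → /d/, giving /ədtəkɪngəθt/.
Under (C)V, the unsyllabifiable consonants are /d/, /n/, /θ/, /t/ (no codas are permitted; onsets are limited to one consonant).
Epenthesis after each stranded consonant: /d/ → /de/, /n/ → /ne/, /θ/ → /θe/, /t/ → /te/.

ədetəkɪnegəθete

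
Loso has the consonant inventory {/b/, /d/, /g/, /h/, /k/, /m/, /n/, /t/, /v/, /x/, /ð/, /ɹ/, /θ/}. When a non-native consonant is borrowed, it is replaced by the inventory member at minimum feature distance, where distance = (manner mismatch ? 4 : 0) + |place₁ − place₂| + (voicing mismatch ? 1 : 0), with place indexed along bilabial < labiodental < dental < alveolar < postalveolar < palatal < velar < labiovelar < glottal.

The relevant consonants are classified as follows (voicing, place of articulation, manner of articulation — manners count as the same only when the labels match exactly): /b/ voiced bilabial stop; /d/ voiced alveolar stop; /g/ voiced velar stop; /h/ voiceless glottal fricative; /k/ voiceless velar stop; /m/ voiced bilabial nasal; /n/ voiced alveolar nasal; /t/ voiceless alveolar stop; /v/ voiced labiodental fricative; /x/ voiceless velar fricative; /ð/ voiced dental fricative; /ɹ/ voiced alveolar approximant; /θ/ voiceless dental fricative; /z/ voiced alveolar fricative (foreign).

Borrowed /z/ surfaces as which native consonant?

ð

/ð/ is closest: same manner (fricative), place distance 1 (alveolar→dental), same voicing; total 1. Next closest is /v/ at distance 2.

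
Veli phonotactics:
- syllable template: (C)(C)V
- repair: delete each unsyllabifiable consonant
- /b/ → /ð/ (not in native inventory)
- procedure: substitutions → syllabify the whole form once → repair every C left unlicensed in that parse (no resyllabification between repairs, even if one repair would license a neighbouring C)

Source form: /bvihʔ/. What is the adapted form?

ðvi

Substitution: /b/ → /ð/, giving /ðvihʔ/.
Under (C)(C)V, the unsyllabifiable consonants are /h/, /ʔ/ (no codas are permitted; onsets may contain at most 2 consonants).
Deleting the stranded consonants removes /h/, /ʔ/.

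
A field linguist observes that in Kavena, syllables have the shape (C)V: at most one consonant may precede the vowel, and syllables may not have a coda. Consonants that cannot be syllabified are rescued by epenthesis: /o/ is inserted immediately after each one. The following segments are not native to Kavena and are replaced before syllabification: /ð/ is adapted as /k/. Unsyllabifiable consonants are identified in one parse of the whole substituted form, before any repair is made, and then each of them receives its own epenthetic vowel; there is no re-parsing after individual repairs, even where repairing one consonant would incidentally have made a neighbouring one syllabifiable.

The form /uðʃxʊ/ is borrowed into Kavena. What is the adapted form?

ukoʃoxʊ

Substitution: /ð/ → /k/, giving /ukʃxʊ/.
Syllabifying with onset maximization leaves /k/, /ʃ/ stranded (no codas are permitted; onsets are limited to one consonant).
Epenthesis after each stranded consonant: /k/ → /ko/, /ʃ/ → /ʃo/.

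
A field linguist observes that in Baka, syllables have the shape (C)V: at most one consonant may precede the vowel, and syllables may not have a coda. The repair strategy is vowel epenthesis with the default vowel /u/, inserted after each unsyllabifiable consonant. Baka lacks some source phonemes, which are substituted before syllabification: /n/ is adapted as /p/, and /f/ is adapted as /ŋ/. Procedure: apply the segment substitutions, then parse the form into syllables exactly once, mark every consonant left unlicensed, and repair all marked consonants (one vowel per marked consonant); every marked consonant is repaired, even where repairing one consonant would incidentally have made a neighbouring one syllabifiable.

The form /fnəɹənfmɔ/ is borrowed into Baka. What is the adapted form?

ŋupəɹəpuŋumɔ

Substitution: /f/ → /ŋ/, /n/ → /p/, giving /ŋpəɹəpŋmɔ/.
Under (C)V, the unsyllabifiable consonants are /ŋ/, /p/, /ŋ/ (no codas are permitted; onsets are limited to one consonant).
Each unlicensed consonant becomes the onset of a new syllable: /ŋ/ → /ŋu/, /p/ → /pu/, /ŋ/ → /ŋu/.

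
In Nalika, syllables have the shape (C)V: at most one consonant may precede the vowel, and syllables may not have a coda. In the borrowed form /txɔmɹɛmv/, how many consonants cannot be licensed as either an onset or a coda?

4

The consonants /t/, /m/, /m/, /v/ cannot be parsed into a legal (C)V syllable (no codas are permitted; onsets are limited to one consonant).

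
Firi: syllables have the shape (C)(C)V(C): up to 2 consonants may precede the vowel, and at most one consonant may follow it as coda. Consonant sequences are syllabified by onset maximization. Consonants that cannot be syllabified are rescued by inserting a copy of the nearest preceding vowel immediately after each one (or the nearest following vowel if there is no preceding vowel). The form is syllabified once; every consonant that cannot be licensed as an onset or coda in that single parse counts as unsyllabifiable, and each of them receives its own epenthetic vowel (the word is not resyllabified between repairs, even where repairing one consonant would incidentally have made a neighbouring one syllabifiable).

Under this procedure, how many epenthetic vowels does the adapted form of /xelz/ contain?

1

The unsyllabifiable consonants are /z/; each receives one epenthetic vowel.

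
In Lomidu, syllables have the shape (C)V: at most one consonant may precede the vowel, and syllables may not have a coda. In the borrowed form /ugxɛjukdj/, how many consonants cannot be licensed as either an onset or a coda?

Syllabifying with onset maximization leaves /g/, /k/, /d/, /j/ stranded (no codas are permitted; onsets are limited to one consonant).

4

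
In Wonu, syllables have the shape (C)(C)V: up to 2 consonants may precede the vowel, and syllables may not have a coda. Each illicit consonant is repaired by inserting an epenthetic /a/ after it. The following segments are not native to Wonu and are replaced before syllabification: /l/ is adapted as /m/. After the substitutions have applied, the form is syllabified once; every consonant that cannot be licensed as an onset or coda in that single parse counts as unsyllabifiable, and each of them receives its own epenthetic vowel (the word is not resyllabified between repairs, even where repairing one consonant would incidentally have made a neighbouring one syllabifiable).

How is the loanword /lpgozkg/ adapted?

Substitution: /l/ → /m/, giving /mpgozkg/.
The consonants /m/, /z/, /k/, /g/ cannot be parsed into a legal (C)(C)V syllable (no codas are permitted; onsets may contain at most 2 consonants).
Epenthesis after each stranded consonant: /m/ → /ma/, /z/ → /za/, /k/ → /ka/, /g/ → /ga/.

mapgozakaga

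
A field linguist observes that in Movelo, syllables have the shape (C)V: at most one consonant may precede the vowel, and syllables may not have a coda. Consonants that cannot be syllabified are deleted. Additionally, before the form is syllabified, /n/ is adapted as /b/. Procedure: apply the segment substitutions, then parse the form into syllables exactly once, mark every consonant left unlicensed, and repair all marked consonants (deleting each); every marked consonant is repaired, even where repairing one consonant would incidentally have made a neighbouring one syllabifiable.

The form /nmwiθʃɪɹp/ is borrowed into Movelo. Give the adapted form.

Substitution: /n/ → /b/, giving /bmwiθʃɪɹp/.
The consonants /b/, /m/, /θ/, /ɹ/, /p/ cannot be parsed into a legal (C)V syllable (no codas are permitted; onsets are limited to one consonant).
Each unlicensed consonant is deleted: /b/, /m/, /θ/, /ɹ/, /p/.

wiʃɪ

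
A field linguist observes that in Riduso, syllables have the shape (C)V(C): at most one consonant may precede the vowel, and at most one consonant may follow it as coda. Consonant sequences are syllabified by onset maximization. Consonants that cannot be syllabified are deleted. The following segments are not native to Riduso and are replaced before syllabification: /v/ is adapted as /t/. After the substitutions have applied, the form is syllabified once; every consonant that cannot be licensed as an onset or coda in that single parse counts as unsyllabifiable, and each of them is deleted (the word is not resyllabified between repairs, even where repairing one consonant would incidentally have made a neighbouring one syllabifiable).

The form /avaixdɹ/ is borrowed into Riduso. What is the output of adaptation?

ataix

Substitution: /v/ → /t/, giving /ataixdɹ/.
Under (C)V(C), the unsyllabifiable consonants are /d/, /ɹ/ (at most one coda consonant is licensed; onsets are limited to one consonant).
Deletion applies to /d/, /ɹ/.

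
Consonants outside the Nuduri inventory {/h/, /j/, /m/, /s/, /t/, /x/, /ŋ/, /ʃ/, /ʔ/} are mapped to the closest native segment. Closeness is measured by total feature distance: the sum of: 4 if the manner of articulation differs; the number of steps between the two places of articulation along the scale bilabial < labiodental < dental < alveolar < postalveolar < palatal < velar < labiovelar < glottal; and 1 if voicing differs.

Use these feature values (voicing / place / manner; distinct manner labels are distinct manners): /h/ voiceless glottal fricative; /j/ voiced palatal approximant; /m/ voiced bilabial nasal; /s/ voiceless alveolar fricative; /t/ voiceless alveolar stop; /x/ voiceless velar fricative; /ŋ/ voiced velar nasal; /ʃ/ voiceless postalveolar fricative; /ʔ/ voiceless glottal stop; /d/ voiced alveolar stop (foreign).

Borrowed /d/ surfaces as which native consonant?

/t/ is closest: same manner (stop), place distance 0 (alveolar→alveolar), voicing differs (+1); total 1. Next closest is /s/ at distance 5.

t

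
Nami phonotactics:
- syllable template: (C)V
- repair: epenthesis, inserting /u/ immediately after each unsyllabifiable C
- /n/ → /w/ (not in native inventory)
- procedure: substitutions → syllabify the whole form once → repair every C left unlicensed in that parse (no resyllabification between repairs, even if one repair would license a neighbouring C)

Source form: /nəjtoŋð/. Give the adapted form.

wəjutoŋuðu

Substitution: /n/ → /w/, giving /wəjtoŋð/.
Under (C)V, the unsyllabifiable consonants are /j/, /ŋ/, /ð/ (no codas are permitted; onsets are limited to one consonant).
Inserting the epenthetic vowel yields /j/ → /ju/, /ŋ/ → /ŋu/, /ð/ → /ðu/.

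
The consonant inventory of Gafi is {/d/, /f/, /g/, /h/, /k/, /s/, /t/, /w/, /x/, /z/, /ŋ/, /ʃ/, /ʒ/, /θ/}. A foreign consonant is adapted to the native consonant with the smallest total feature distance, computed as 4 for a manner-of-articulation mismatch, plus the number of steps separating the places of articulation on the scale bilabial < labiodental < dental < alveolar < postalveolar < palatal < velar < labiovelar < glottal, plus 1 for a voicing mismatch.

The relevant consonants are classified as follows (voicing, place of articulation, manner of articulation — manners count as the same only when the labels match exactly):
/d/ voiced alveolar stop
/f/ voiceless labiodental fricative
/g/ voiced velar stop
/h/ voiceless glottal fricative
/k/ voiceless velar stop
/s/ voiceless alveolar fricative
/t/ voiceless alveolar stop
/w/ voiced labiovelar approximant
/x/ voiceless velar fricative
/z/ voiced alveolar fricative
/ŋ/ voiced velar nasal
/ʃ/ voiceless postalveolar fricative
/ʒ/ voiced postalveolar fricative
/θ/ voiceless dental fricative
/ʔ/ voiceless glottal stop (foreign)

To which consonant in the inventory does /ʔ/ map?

/k/ is closest: same manner (stop), place distance 2 (glottal→velar), same voicing; total 2. Next closest is /g/ at distance 3.

k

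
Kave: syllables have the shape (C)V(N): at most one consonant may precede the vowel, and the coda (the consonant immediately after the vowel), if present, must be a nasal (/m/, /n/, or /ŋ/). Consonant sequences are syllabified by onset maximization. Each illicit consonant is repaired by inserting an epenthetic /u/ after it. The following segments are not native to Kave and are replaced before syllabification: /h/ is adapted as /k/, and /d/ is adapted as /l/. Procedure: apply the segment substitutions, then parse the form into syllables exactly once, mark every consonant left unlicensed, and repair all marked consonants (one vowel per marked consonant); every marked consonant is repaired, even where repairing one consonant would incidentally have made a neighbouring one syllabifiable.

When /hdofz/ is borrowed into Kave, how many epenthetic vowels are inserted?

After substitution the input is /klofz/.
The unsyllabifiable consonants are /k/, /f/, /z/; each receives one epenthetic vowel.

3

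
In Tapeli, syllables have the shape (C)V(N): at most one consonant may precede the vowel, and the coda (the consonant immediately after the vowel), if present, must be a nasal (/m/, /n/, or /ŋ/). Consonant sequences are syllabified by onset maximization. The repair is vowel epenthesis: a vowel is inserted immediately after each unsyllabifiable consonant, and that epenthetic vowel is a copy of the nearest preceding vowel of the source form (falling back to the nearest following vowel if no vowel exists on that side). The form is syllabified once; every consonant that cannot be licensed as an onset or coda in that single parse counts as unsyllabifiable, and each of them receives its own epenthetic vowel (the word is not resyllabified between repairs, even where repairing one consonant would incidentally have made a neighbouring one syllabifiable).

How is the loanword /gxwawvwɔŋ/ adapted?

gaxawawavawɔŋ

Syllabifying with onset maximization leaves /g/, /x/, /w/, /v/ stranded (only a nasal (/m/, /n/, or /ŋ/) is licensed in coda position; onsets are limited to one consonant).
Inserting the epenthetic vowel yields /g/ → /ga/, /x/ → /xa/, /w/ → /wa/, /v/ → /va/.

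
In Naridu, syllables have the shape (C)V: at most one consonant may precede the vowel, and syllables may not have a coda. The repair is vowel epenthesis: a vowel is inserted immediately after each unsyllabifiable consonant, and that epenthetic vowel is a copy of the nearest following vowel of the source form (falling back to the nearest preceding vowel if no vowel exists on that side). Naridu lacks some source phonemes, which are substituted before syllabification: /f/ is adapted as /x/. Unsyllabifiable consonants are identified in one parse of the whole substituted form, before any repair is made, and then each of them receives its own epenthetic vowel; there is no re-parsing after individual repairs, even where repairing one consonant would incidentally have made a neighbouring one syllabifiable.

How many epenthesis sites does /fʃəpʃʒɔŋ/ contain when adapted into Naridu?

After substitution the input is /xʃəpʃʒɔŋ/.
The unsyllabifiable consonants are /x/, /p/, /ʃ/, /ŋ/; each receives one epenthetic vowel.

4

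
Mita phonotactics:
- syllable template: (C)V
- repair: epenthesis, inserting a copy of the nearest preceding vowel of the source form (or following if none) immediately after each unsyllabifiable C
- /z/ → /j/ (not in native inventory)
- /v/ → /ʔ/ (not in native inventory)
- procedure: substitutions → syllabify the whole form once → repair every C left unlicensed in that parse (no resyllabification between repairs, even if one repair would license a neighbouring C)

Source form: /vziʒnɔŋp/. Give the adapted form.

Substitution: /v/ → /ʔ/, /z/ → /j/, giving /ʔjiʒnɔŋp/.
Under (C)V, the unsyllabifiable consonants are /ʔ/, /ʒ/, /ŋ/, /p/ (no codas are permitted; onsets are limited to one consonant).
Inserting the epenthetic vowel yields /ʔ/ → /ʔi/, /ʒ/ → /ʒi/, /ŋ/ → /ŋɔ/, /p/ → /pɔ/.

ʔijiʒinɔŋɔpɔ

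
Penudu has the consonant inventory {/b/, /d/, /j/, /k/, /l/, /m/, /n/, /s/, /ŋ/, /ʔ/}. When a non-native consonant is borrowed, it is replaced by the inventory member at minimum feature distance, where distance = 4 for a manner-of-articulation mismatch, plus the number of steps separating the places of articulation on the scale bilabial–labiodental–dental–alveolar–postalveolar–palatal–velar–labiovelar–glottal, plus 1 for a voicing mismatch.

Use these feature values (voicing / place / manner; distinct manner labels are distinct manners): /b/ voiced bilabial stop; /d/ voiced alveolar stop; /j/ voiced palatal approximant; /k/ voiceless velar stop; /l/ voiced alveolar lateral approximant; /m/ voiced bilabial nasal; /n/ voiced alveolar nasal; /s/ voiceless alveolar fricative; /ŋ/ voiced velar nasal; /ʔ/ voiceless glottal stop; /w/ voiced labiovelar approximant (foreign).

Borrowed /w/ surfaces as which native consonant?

j

/j/ is closest: same manner (approximant), place distance 2 (labiovelar→palatal), same voicing; total 2. Next closest is /ŋ/ at distance 5.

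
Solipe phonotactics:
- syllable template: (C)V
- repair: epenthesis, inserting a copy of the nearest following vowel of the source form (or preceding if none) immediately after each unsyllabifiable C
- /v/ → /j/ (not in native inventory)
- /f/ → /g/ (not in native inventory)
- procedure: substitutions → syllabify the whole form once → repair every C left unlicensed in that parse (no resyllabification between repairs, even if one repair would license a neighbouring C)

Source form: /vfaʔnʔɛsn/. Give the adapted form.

jagaʔɛnɛʔɛsɛnɛ

Substitution: /v/ → /j/, /f/ → /g/, giving /jgaʔnʔɛsn/.
Under (C)V, the unsyllabifiable consonants are /j/, /ʔ/, /n/, /s/, /n/ (no codas are permitted; onsets are limited to one consonant).
Inserting the epenthetic vowel yields /j/ → /ja/, /ʔ/ → /ʔɛ/, /n/ → /nɛ/, /s/ → /sɛ/, /n/ → /nɛ/.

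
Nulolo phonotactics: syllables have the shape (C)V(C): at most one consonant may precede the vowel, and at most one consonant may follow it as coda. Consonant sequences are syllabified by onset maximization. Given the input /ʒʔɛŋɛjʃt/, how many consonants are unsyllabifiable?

Under (C)V(C), the unsyllabifiable consonants are /ʒ/, /ʃ/, /t/ (at most one coda consonant is licensed; onsets are limited to one consonant).

3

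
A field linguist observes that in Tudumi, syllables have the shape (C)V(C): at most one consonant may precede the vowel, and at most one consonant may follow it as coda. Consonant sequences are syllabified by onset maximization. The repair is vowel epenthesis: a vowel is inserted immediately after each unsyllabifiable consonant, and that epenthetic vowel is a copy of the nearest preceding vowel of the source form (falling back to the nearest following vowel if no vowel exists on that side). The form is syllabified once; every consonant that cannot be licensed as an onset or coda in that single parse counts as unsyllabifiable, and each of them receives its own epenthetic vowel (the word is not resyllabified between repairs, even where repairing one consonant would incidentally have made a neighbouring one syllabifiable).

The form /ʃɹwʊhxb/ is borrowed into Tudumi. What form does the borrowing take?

Syllabifying with onset maximization leaves /ʃ/, /ɹ/, /x/, /b/ stranded (at most one coda consonant is licensed; onsets are limited to one consonant).
Inserting the epenthetic vowel yields /ʃ/ → /ʃʊ/, /ɹ/ → /ɹʊ/, /x/ → /xʊ/, /b/ → /bʊ/.

ʃʊɹʊwʊhxʊbʊ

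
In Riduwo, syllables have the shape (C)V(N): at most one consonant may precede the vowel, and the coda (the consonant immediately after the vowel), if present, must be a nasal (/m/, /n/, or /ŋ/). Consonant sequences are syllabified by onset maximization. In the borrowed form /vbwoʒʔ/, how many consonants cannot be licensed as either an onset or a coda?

4

Syllabifying with onset maximization leaves /v/, /b/, /ʒ/, /ʔ/ stranded (only a nasal (/m/, /n/, or /ŋ/) is licensed in coda position; onsets are limited to one consonant).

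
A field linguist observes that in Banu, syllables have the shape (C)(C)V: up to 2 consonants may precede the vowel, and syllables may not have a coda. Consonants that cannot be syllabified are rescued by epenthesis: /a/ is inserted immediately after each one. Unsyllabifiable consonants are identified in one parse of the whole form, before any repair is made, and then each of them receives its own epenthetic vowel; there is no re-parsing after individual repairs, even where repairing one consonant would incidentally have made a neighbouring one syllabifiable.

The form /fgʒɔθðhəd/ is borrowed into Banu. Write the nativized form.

fagʒɔθaðhəda

Under (C)(C)V, the unsyllabifiable consonants are /f/, /θ/, /d/ (no codas are permitted; onsets may contain at most 2 consonants).
Each unlicensed consonant becomes the onset of a new syllable: /f/ → /fa/, /θ/ → /θa/, /d/ → /da/.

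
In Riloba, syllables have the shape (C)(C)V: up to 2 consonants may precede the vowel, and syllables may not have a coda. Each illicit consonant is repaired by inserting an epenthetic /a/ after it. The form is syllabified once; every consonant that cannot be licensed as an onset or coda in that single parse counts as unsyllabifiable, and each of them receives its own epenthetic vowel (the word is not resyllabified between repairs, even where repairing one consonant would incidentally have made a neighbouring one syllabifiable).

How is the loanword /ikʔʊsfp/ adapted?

Under (C)(C)V, the unsyllabifiable consonants are /s/, /f/, /p/ (no codas are permitted; onsets may contain at most 2 consonants).
Epenthesis after each stranded consonant: /s/ → /sa/, /f/ → /fa/, /p/ → /pa/.

ikʔʊsafapa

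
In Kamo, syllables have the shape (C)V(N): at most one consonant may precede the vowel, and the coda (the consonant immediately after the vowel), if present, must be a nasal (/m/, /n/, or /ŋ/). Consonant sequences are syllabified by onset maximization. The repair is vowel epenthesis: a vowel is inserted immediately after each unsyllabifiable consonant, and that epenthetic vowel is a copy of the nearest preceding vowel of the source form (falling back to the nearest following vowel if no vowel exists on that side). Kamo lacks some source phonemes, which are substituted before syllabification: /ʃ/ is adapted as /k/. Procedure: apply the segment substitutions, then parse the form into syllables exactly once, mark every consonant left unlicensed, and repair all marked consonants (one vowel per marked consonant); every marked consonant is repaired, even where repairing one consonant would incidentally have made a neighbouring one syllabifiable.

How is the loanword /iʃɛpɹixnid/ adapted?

Substitution: /ʃ/ → /k/, giving /ikɛpɹixnid/.
Syllabifying with onset maximization leaves /p/, /x/, /d/ stranded (only a nasal (/m/, /n/, or /ŋ/) is licensed in coda position; onsets are limited to one consonant).
Epenthesis after each stranded consonant: /p/ → /pɛ/, /x/ → /xi/, /d/ → /di/.

ikɛpɛɹixinidi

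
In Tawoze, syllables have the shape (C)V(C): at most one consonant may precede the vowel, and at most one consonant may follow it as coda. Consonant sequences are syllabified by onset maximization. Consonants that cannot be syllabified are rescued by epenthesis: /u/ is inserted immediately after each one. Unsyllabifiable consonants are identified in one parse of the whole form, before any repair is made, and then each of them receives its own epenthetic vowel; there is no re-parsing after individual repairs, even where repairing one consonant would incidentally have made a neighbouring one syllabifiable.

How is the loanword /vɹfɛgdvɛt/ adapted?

vuɹufɛgduvɛt

Under (C)V(C), the unsyllabifiable consonants are /v/, /ɹ/, /d/ (at most one coda consonant is licensed; onsets are limited to one consonant).
Epenthesis after each stranded consonant: /v/ → /vu/, /ɹ/ → /ɹu/, /d/ → /du/.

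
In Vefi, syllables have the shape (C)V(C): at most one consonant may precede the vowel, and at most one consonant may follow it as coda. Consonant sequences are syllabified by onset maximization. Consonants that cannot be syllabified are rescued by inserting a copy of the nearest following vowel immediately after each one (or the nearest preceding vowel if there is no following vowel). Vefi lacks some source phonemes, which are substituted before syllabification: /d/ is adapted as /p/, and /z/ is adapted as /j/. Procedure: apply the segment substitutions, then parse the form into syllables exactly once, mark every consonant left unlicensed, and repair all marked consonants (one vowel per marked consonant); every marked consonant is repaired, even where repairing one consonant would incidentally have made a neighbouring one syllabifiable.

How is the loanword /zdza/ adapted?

japaja

Substitution: /z/ → /j/, /d/ → /p/, giving /jpja/.
Under (C)V(C), the unsyllabifiable consonants are /j/, /p/ (at most one coda consonant is licensed; onsets are limited to one consonant).
Each unlicensed consonant becomes the onset of a new syllable: /j/ → /ja/, /p/ → /pa/.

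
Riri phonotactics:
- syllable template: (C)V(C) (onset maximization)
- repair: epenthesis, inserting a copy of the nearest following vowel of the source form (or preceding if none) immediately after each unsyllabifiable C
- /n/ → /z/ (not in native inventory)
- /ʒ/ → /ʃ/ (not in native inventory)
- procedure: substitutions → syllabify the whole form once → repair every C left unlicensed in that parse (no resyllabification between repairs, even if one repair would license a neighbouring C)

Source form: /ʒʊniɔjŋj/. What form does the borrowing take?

ʃʊziɔjŋɔjɔ

Substitution: /ʒ/ → /ʃ/, /n/ → /z/, giving /ʃʊziɔjŋj/.
Under (C)V(C), the unsyllabifiable consonants are /ŋ/, /j/ (at most one coda consonant is licensed; onsets are limited to one consonant).
Epenthesis after each stranded consonant: /ŋ/ → /ŋɔ/, /j/ → /jɔ/.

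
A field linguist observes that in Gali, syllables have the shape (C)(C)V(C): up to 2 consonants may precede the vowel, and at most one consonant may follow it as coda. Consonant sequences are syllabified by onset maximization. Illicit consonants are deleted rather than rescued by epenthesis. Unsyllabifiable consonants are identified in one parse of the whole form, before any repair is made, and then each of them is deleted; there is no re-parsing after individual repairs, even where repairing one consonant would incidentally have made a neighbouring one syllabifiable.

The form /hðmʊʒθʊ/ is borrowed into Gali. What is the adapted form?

ðmʊʒθʊ

Under (C)(C)V(C), the unsyllabifiable consonants are /h/ (at most one coda consonant is licensed; onsets may contain at most 2 consonants).
Each unlicensed consonant is deleted: /h/.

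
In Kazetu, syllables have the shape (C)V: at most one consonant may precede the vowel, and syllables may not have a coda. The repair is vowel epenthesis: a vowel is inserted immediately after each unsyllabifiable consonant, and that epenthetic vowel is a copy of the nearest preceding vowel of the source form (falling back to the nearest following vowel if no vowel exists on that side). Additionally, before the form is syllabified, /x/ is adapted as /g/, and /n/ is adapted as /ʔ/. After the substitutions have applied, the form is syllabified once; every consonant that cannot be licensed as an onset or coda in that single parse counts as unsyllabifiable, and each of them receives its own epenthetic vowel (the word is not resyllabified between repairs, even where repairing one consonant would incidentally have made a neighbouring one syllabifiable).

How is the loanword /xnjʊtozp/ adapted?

Substitution: /x/ → /g/, /n/ → /ʔ/, giving /gʔjʊtozp/.
The consonants /g/, /ʔ/, /z/, /p/ cannot be parsed into a legal (C)V syllable (no codas are permitted; onsets are limited to one consonant).
Inserting the epenthetic vowel yields /g/ → /gʊ/, /ʔ/ → /ʔʊ/, /z/ → /zo/, /p/ → /po/.

gʊʔʊjʊtozopo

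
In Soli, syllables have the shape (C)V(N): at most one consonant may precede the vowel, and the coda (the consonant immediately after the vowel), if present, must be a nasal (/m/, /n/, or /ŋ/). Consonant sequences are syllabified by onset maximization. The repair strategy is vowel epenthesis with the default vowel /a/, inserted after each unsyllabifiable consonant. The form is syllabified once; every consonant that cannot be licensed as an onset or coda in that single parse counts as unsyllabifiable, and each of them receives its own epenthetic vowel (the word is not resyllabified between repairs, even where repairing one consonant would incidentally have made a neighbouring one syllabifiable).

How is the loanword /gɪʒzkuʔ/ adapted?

gɪʒazakuʔa

Under (C)V(N), the unsyllabifiable consonants are /ʒ/, /z/, /ʔ/ (only a nasal (/m/, /n/, or /ŋ/) is licensed in coda position; onsets are limited to one consonant).
Each unlicensed consonant becomes the onset of a new syllable: /ʒ/ → /ʒa/, /z/ → /za/, /ʔ/ → /ʔa/.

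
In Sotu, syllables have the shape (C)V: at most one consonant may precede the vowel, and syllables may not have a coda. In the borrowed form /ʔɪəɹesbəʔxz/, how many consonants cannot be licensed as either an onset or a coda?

Syllabifying with onset maximization leaves /s/, /ʔ/, /x/, /z/ stranded (no codas are permitted; onsets are limited to one consonant).

4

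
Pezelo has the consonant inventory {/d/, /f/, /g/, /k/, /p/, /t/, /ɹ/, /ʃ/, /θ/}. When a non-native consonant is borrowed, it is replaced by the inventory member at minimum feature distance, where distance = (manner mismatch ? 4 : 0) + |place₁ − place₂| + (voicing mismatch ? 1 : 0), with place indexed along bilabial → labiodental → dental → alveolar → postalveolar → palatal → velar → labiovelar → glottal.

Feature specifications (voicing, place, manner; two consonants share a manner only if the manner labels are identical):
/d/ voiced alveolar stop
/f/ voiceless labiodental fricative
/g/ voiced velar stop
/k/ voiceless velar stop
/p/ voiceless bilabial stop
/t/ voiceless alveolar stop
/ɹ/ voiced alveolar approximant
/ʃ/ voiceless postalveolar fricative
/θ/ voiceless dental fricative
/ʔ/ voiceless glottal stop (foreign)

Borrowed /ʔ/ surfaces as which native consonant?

k

/k/ is closest: same manner (stop), place distance 2 (glottal→velar), same voicing; total 2. Next closest is /g/ at distance 3.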